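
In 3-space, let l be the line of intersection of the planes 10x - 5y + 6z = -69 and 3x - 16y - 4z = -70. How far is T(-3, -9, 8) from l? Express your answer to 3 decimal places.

12.366

Direction of l: (10, -5, 6) × (3, -16, -4) = (116, 58, -145).
A point on l: solving the two plane equations with x = -6 gives (-6, 3, 1).
Taking (-6, 3, 1) on l with direction v = (116, 58, -145): w = T − (-6, 3, 1) = (3, -12, 7), and w × v = (1334, 1247, 1566).
Distance = |w × v| / |v| = √5786921 / √37845 ≈ 12.366.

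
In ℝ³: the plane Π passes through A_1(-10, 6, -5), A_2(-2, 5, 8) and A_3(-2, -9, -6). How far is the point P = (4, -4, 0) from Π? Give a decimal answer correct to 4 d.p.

4.2222

A_1A_2 = (8, -1, 13), A_1A_3 = (8, -15, -1); a normal to Π is A_1A_2 × A_1A_3 = (196, 112, -112).
Using A_1: Π has equation 196x + 112y - 112z = -728.
n·P − d = (196)·(4) + (112)·(-4) + (-112)·(0) − (-728) = 1064; |n| = √63504.
Distance = |1064| / √63504 = 1064/√63504 ≈ 4.2222.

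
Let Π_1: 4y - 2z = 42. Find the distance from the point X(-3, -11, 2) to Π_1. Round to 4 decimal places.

20.1246

n·X − d = (0)·(-3) + (4)·(-11) + (-2)·(2) − 42 = -90; |n| = √20.
Distance = |-90| / √20 = 90/√20 ≈ 20.1246.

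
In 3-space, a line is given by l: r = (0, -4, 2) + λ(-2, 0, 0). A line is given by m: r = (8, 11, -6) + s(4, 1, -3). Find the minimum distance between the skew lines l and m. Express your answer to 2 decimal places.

11.70

Common perpendicular direction n = (-2, 0, 0) × (4, 1, -3) = (0, -6, -2).
With w = (8, 11, -6) − (0, -4, 2) = (8, 15, -8), w · n = -74.
Distance = |w · n| / |n| = |-74| / √40 ≈ 11.70.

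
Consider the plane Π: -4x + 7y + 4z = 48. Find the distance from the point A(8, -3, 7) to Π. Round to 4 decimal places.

n·A − d = (-4)·(8) + (7)·(-3) + (4)·(7) − 48 = -73; |n| = √81.
Distance = |-73| / √81 = 73/√81 ≈ 8.1111.

8.1111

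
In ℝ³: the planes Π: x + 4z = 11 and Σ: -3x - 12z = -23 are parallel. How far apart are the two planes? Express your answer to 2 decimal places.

0.81

Rescale Σ by 1/(-3): x + 4z = 23/3. Then distance = |11 − (23/3)| / √17 ≈ 0.81.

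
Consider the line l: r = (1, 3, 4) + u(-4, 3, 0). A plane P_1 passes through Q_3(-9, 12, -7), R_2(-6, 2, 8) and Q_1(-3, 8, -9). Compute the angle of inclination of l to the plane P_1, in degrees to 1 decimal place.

Q_3R_2 = (3, -10, 15), Q_3Q_1 = (6, -4, -2); a normal to P_1 is Q_3R_2 × Q_3Q_1 = (80, 96, 48).
Using Q_3: P_1 has equation 80x + 96y + 48z = 96.
sin θ = |n·v| / (|n||v|) = |-32| / (√17920 · √25) = 0.04781.
θ ≈ 2.7°.

2.7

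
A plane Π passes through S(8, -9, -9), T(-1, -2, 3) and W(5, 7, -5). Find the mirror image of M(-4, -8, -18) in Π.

(20, -8, 0)

ST = (-9, 7, 12), SW = (-3, 16, 4); a normal to Π is ST × SW = (-164, 0, -123).
Using S: Π has equation -164x - 123z = -205.
λ = (n·M − d)/|n|² = (2870 − (-205))/42025 = 3/41.
Reflection = M − 2λn = (-4, -8, -18) − (6/41)·(-164, 0, -123) = (20, -8, 0).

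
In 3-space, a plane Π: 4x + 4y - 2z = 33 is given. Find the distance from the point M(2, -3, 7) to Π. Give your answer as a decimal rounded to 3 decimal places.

n·M − d = (4)·(2) + (4)·(-3) + (-2)·(7) − 33 = -51; |n| = √36.
Distance = |-51| / √36 = 51/√36 ≈ 8.500.

8.500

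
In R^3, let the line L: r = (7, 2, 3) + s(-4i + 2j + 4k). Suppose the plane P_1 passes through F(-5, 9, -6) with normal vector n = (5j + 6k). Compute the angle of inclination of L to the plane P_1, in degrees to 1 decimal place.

46.5

P_1: n·r = n·F gives 5y + 6z = 9.
sin θ = |n·v| / (|n||v|) = |34| / (√61 · √36) = 0.72554.
θ ≈ 46.5°.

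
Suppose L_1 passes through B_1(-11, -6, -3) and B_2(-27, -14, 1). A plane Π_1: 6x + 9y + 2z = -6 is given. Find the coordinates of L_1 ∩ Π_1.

A direction vector for L_1 is B_2 − B_1 = (-16, -8, 4).
Substitute r = (-11, -6, -3) + t(-16, -8, 4) into the plane: -126 + (-160)t = -6, so t = -3/4.
Intersection: (-11, -6, -3) + (-3/4)·(-16, -8, 4) = (1, 0, -6).

(1, 0, -6)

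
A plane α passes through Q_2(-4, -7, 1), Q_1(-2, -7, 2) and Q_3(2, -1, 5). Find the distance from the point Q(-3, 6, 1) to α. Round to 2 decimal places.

Q_2Q_1 = (2, 0, 1), Q_2Q_3 = (6, 6, 4); a normal to α is Q_2Q_1 × Q_2Q_3 = (-6, -2, 12).
Using Q_2: α has equation -6x - 2y + 12z = 50.
n·Q − d = (-6)·(-3) + (-2)·(6) + (12)·(1) − 50 = -32; |n| = √184.
Distance = |-32| / √184 = 32/√184 ≈ 2.36.

2.36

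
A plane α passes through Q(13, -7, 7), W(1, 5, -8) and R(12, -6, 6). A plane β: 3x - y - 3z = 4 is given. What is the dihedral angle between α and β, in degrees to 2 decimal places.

71.07

QW = (-12, 12, -15), QR = (-1, 1, -1); a normal to α is QW × QR = (3, 3, 0).
Using Q: α has equation 3x + 3y = 18.
cos θ = |n₁·n₂| / (|n₁||n₂|) = |6| / (√18 · √19).
θ = arccos(0.32444) ≈ 71.07°.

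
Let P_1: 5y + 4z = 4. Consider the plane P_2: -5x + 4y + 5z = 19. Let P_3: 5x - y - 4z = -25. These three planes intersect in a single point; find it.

(-1, -4, 6)

Solving the 3×3 linear system 5y + 4z = 4, -5x + 4y + 5z = 19, 5x - y - 4z = -25 (e.g. by elimination or Cramer's rule, determinant = -35) gives (-1, -4, 6).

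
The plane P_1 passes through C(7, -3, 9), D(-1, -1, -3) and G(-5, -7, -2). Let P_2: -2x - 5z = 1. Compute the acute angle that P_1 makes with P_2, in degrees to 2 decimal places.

CD = (-8, 2, -12), CG = (-12, -4, -11); a normal to P_1 is CD × CG = (-70, 56, 56).
Using C: P_1 has equation -70x + 56y + 56z = -154.
cos θ = |n₁·n₂| / (|n₁||n₂|) = |-140| / (√11172 · √29).
θ = arccos(0.24596) ≈ 75.76°.

75.76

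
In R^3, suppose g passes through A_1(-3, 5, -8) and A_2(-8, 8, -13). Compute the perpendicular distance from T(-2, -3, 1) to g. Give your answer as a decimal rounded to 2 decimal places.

A direction vector for g is A_2 − A_1 = (-5, 3, -5).
Taking (-3, 5, -8) on g with direction v = (-5, 3, -5): w = T − (-3, 5, -8) = (1, -8, 9), and w × v = (13, -40, -37).
Distance = |w × v| / |v| = √3138 / √59 ≈ 7.29.

7.29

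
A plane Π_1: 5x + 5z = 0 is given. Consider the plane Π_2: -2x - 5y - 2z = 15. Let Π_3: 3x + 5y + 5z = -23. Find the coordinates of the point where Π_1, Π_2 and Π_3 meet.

Solving the 3×3 linear system 5x + 5z = 0, -2x - 5y - 2z = 15, 3x + 5y + 5z = -23 (e.g. by elimination or Cramer's rule, determinant = -50) gives (4, -3, -4).

(4, -3, -4)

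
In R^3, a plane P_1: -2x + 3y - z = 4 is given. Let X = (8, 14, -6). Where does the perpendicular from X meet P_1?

(12, 8, -4)

Foot = X − λn with λ = (n·X − d)/|n|² = (32 − 4)/14 = 2.
Foot = (8, 14, -6) − 2·(-2, 3, -1) = (12, 8, -4).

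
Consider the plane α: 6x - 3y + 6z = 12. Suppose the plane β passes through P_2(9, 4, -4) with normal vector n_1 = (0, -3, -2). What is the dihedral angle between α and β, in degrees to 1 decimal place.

84.7

β: n_1·r = n_1·P_2 gives -3y - 2z = -4.
cos θ = |n₁·n₂| / (|n₁||n₂|) = |-3| / (√81 · √13).
θ = arccos(0.09245) ≈ 84.7°.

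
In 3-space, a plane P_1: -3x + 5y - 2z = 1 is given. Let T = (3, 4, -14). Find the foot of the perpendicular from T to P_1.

Foot = T − λn with λ = (n·T − d)/|n|² = (39 − 1)/38 = 1.
Foot = (3, 4, -14) − 1·(-3, 5, -2) = (6, -1, -12).

(6, -1, -12)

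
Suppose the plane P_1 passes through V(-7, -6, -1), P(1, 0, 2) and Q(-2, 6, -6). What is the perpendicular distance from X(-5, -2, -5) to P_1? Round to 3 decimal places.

1.625

VP = (8, 6, 3), VQ = (5, 12, -5); a normal to P_1 is VP × VQ = (-66, 55, 66).
Using V: P_1 has equation -66x + 55y + 66z = 66.
n·X − d = (-66)·(-5) + (55)·(-2) + (66)·(-5) − 66 = -176; |n| = √11737.
Distance = |-176| / √11737 = 176/√11737 ≈ 1.625.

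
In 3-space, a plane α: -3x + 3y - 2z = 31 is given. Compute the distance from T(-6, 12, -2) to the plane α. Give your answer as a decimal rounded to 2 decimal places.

n·T − d = (-3)·(-6) + (3)·(12) + (-2)·(-2) − 31 = 27; |n| = √22.
Distance = |27| / √22 = 27/√22 ≈ 5.76.

5.76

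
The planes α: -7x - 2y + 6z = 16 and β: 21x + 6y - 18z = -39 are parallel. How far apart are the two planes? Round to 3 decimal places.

0.318

Rescale β by 1/(-3): -7x - 2y + 6z = 13. Then distance = |16 − 13| / √89 ≈ 0.318.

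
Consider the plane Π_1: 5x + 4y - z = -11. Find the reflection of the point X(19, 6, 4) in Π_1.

λ = (n·X − d)/|n|² = (115 − (-11))/42 = 3.
Reflection = X − 2λn = (19, 6, 4) − 6·(5, 4, -1) = (-11, -18, 10).

(-11, -18, 10)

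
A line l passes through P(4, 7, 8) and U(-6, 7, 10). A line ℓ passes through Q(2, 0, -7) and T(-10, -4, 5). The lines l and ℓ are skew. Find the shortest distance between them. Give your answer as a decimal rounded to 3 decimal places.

A direction vector for l is U − P = (-10, 0, 2).
A direction vector for ℓ is T − Q = (-12, -4, 12).
Common perpendicular direction n = (-10, 0, 2) × (-12, -4, 12) = (8, 96, 40).
With w = (2, 0, -7) − (4, 7, 8) = (-2, -7, -15), w · n = -1288.
Distance = |w · n| / |n| = |-1288| / √10880 ≈ 12.348.

12.348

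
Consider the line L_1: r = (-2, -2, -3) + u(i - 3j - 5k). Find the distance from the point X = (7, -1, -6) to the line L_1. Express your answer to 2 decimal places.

Taking (-2, -2, -3) on L_1 with direction v = (1, -3, -5): w = X − (-2, -2, -3) = (9, 1, -3), and w × v = (-14, 42, -28).
Distance = |w × v| / |v| = √2744 / √35 ≈ 8.85.

8.85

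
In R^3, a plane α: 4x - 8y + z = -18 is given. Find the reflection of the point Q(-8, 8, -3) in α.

(0, -8, -1)

λ = (n·Q − d)/|n|² = (-99 − (-18))/81 = -1.
Reflection = Q − 2λn = (-8, 8, -3) − (-2)·(4, -8, 1) = (0, -8, -1).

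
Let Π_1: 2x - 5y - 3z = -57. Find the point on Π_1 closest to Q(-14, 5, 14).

(-12, 0, 11)

Foot = Q − λn with λ = (n·Q − d)/|n|² = (-95 − (-57))/38 = -1.
Foot = (-14, 5, 14) − (-1)·(2, -5, -3) = (-12, 0, 11).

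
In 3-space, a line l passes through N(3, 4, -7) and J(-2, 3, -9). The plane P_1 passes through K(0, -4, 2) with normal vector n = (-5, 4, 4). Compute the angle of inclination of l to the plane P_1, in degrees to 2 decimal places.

18.32

A direction vector for l is J − N = (-5, -1, -2).
P_1: n·r = n·K gives -5x + 4y + 4z = -8.
sin θ = |n·v| / (|n||v|) = |13| / (√57 · √30) = 0.31437.
θ ≈ 18.32°.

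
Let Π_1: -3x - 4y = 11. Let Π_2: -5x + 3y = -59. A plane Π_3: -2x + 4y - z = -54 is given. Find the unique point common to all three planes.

Solving the 3×3 linear system -3x - 4y = 11, -5x + 3y = -59, -2x + 4y - z = -54 (e.g. by elimination or Cramer's rule, determinant = 29) gives (7, -8, 8).

(7, -8, 8)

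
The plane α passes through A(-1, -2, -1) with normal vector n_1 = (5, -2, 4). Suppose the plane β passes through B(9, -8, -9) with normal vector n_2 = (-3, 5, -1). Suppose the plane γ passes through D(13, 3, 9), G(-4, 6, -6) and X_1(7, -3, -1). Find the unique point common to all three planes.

α: n_1·r = n_1·A gives 5x - 2y + 4z = -5.
β: n_2·r = n_2·B gives -3x + 5y - z = -58.
DG = (-17, 3, -15), DX_1 = (-6, -6, -10); a normal to γ is DG × DX_1 = (-120, -80, 120).
Using D: γ has equation -120x - 80y + 120z = -720.
Solving the 3×3 linear system 5x - 2y + 4z = -5, -3x + 5y - z = -58, -120x - 80y + 120z = -720 (e.g. by elimination or Cramer's rule, determinant = 5000) gives (3, -12, -11).

(3, -12, -11)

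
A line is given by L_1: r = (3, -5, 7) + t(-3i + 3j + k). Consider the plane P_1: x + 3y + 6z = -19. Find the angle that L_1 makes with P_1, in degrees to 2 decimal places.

23.95

sin θ = |n·v| / (|n||v|) = |12| / (√46 · √19) = 0.40591.
θ ≈ 23.95°.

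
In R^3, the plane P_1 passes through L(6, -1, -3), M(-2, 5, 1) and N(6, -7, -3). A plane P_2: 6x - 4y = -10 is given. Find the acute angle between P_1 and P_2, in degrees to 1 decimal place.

LM = (-8, 6, 4), LN = (0, -6, 0); a normal to P_1 is LM × LN = (24, 0, 48).
Using L: P_1 has equation 24x + 48z = 0.
cos θ = |n₁·n₂| / (|n₁||n₂|) = |144| / (√2880 · √52).
θ = arccos(0.37210) ≈ 68.2°.

68.2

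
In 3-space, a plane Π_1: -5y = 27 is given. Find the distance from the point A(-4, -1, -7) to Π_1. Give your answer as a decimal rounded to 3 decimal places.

n·A − d = (0)·(-4) + (-5)·(-1) + (0)·(-7) − 27 = -22; |n| = √25.
Distance = |-22| / √25 = 22/√25 ≈ 4.400.

4.400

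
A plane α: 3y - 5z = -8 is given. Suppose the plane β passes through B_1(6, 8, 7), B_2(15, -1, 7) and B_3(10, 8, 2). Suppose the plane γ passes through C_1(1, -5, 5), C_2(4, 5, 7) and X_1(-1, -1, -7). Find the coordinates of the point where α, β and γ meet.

B_1B_2 = (9, -9, 0), B_1B_3 = (4, 0, -5); a normal to β is B_1B_2 × B_1B_3 = (45, 45, 36).
Using B_1: β has equation 45x + 45y + 36z = 882.
C_1C_2 = (3, 10, 2), C_1X_1 = (-2, 4, -12); a normal to γ is C_1C_2 × C_1X_1 = (-128, 32, 32).
Using C_1: γ has equation -128x + 32y + 32z = -128.
Solving the 3×3 linear system 3y - 5z = -8, 45x + 45y + 36z = 882, -128x + 32y + 32z = -128 (e.g. by elimination or Cramer's rule, determinant = -54144) gives (5, 9, 7).

(5, 9, 7)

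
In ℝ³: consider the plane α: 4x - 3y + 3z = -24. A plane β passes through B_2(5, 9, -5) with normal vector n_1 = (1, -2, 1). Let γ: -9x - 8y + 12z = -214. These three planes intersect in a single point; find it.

(6, 8, -8)

β: n_1·r = n_1·B_2 gives x - 2y + z = -18.
Solving the 3×3 linear system 4x - 3y + 3z = -24, x - 2y + z = -18, -9x - 8y + 12z = -214 (e.g. by elimination or Cramer's rule, determinant = -79) gives (6, 8, -8).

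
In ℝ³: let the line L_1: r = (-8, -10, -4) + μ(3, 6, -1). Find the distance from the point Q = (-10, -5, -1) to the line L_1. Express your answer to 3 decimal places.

5.330

Taking (-8, -10, -4) on L_1 with direction v = (3, 6, -1): w = Q − (-8, -10, -4) = (-2, 5, 3), and w × v = (-23, 7, -27).
Distance = |w × v| / |v| = √1307 / √46 ≈ 5.330.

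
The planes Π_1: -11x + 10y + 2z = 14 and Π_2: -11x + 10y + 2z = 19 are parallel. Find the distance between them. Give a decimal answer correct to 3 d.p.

Same normal n = (-11, 10, 2) with |n| = √225; distance = |14 − 19| / |n| = 5/√225 ≈ 0.333.

0.333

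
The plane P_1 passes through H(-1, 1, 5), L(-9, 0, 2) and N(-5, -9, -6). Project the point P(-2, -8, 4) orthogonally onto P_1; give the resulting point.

(-1, -4, 0)

HL = (-8, -1, -3), HN = (-4, -10, -11); a normal to P_1 is HL × HN = (-19, -76, 76).
Using H: P_1 has equation -19x - 76y + 76z = 323.
Foot = P − λn with λ = (n·P − d)/|n|² = (950 − 323)/11913 = 1/19.
Foot = (-2, -8, 4) − (1/19)·(-19, -76, 76) = (-1, -4, 0).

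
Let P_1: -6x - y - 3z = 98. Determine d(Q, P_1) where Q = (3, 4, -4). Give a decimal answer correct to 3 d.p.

15.924

n·Q − d = (-6)·(3) + (-1)·(4) + (-3)·(-4) − 98 = -108; |n| = √46.
Distance = |-108| / √46 = 108/√46 ≈ 15.924.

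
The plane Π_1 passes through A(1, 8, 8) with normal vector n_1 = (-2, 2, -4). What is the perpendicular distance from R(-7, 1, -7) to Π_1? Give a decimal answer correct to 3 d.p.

12.656

Π_1: n_1·r = n_1·A gives -2x + 2y - 4z = -18.
n·R − d = (-2)·(-7) + (2)·(1) + (-4)·(-7) − (-18) = 62; |n| = √24.
Distance = |62| / √24 = 62/√24 ≈ 12.656.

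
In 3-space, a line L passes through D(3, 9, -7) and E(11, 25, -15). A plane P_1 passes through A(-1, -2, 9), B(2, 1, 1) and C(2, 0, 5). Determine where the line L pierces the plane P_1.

A direction vector for L is E − D = (8, 16, -8).
AB = (3, 3, -8), AC = (3, 2, -4); a normal to P_1 is AB × AC = (4, -12, -3).
Using A: P_1 has equation 4x - 12y - 3z = -7.
Substitute r = (3, 9, -7) + t(8, 16, -8) into the plane: -75 + (-136)t = -7, so t = -1/2.
Intersection: (3, 9, -7) + (-1/2)·(8, 16, -8) = (-1, 1, -3).

(-1, 1, -3)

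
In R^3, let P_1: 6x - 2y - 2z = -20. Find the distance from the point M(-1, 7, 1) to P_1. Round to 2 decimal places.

n·M − d = (6)·(-1) + (-2)·(7) + (-2)·(1) − (-20) = -2; |n| = √44.
Distance = |-2| / √44 = 2/√44 ≈ 0.30.

0.30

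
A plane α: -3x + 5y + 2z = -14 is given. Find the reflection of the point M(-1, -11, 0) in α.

(-7, -1, 4)

λ = (n·M − d)/|n|² = (-52 − (-14))/38 = -1.
Reflection = M − 2λn = (-1, -11, 0) − (-2)·(-3, 5, 2) = (-7, -1, 4).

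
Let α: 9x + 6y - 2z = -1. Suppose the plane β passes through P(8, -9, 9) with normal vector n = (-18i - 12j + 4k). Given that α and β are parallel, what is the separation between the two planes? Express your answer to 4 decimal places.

β: n·r = n·P gives -18x - 12y + 4z = 0.
Rescale β by 1/(-2): 9x + 6y - 2z = 0. Then distance = |-1 − 0| / √121 ≈ 0.0909.

0.0909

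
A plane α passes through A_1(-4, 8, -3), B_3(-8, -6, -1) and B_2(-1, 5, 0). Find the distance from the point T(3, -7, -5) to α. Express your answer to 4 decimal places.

A_1B_3 = (-4, -14, 2), A_1B_2 = (3, -3, 3); a normal to α is A_1B_3 × A_1B_2 = (-36, 18, 54).
Using A_1: α has equation -36x + 18y + 54z = 126.
n·T − d = (-36)·(3) + (18)·(-7) + (54)·(-5) − 126 = -630; |n| = √4536.
Distance = |-630| / √4536 = 630/√4536 ≈ 9.3541.

9.3541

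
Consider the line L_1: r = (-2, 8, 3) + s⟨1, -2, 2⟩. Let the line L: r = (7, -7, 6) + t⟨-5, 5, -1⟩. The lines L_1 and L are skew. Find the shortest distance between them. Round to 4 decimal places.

3.6814

Common perpendicular direction n = (1, -2, 2) × (-5, 5, -1) = (-8, -9, -5).
With w = (7, -7, 6) − (-2, 8, 3) = (9, -15, 3), w · n = 48.
Distance = |w · n| / |n| = |48| / √170 ≈ 3.6814.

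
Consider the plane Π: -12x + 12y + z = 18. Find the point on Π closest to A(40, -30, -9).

(4, 6, -6)

Foot = A − λn with λ = (n·A − d)/|n|² = (-849 − 18)/289 = -3.
Foot = (40, -30, -9) − (-3)·(-12, 12, 1) = (4, 6, -6).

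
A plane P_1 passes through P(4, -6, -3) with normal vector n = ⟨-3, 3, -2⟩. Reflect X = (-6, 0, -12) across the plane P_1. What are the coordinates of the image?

P_1: n·r = n·P gives -3x + 3y - 2z = -24.
λ = (n·X − d)/|n|² = (42 − (-24))/22 = 3.
Reflection = X − 2λn = (-6, 0, -12) − 6·(-3, 3, -2) = (12, -18, 0).

(12, -18, 0)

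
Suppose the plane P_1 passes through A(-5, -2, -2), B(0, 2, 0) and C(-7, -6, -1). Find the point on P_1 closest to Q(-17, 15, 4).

AB = (5, 4, 2), AC = (-2, -4, 1); a normal to P_1 is AB × AC = (12, -9, -12).
Using A: P_1 has equation 12x - 9y - 12z = -18.
Foot = Q − λn with λ = (n·Q − d)/|n|² = (-387 − (-18))/369 = -1.
Foot = (-17, 15, 4) − (-1)·(12, -9, -12) = (-5, 6, -8).

(-5, 6, -8)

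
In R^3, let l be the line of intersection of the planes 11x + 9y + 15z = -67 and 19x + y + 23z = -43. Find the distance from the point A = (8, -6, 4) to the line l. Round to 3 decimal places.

9.616

Direction of l: (11, 9, 15) × (19, 1, 23) = (192, 32, -160).
A point on l: solving the two plane equations with x = -2 gives (-2, -5, 0).
Taking (-2, -5, 0) on l with direction v = (192, 32, -160): w = A − (-2, -5, 0) = (10, -1, 4), and w × v = (32, 2368, 512).
Distance = |w × v| / |v| = √5870592 / √63488 ≈ 9.616.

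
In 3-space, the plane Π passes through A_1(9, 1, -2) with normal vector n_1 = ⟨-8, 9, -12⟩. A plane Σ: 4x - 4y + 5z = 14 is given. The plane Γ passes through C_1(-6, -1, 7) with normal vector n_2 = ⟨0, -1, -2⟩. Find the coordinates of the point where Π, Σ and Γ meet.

(-3, 1, 6)

Π: n_1·r = n_1·A_1 gives -8x + 9y - 12z = -39.
Γ: n_2·r = n_2·C_1 gives -y - 2z = -13.
Solving the 3×3 linear system -8x + 9y - 12z = -39, 4x - 4y + 5z = 14, -y - 2z = -13 (e.g. by elimination or Cramer's rule, determinant = 16) gives (-3, 1, 6).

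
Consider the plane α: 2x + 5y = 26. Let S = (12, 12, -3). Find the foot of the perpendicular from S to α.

Foot = S − λn with λ = (n·S − d)/|n|² = (84 − 26)/29 = 2.
Foot = (12, 12, -3) − 2·(2, 5, 0) = (8, 2, -3).

(8, 2, -3)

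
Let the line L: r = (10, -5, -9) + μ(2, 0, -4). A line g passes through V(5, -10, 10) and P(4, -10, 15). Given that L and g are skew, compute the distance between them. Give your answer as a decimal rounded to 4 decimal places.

A direction vector for g is P − V = (-1, 0, 5).
Common perpendicular direction n = (2, 0, -4) × (-1, 0, 5) = (0, -6, 0).
With w = (5, -10, 10) − (10, -5, -9) = (-5, -5, 19), w · n = 30.
Distance = |w · n| / |n| = |30| / √36 ≈ 5.0000.

5.0000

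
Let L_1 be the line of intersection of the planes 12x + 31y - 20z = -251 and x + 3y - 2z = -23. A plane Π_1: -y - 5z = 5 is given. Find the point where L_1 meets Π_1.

(-8, -5, 0)

Direction of L_1: (12, 31, -20) × (1, 3, -2) = (-2, 4, 5).
A point on L_1: solving the two plane equations with x = 0 gives (0, -21, -20).
Substitute r = (0, -21, -20) + t(-2, 4, 5) into the plane: 121 + (-29)t = 5, so t = 4.
Intersection: (0, -21, -20) + 4·(-2, 4, 5) = (-8, -5, 0).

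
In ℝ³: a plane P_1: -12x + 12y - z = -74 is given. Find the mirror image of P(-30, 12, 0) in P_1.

(18, -36, 4)

λ = (n·P − d)/|n|² = (504 − (-74))/289 = 2.
Reflection = P − 2λn = (-30, 12, 0) − 4·(-12, 12, -1) = (18, -36, 4).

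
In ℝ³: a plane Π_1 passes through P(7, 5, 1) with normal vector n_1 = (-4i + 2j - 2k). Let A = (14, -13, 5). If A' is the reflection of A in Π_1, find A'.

Π_1: n_1·r = n_1·P gives -4x + 2y - 2z = -20.
λ = (n·A − d)/|n|² = (-92 − (-20))/24 = -3.
Reflection = A − 2λn = (14, -13, 5) − (-6)·(-4, 2, -2) = (-10, -1, -7).

(-10, -1, -7)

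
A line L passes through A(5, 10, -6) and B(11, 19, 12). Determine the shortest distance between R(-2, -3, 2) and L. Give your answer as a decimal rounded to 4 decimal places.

16.7777

A direction vector for L is B − A = (6, 9, 18).
Taking (5, 10, -6) on L with direction v = (6, 9, 18): w = R − (5, 10, -6) = (-7, -13, 8), and w × v = (-306, 174, 15).
Distance = |w × v| / |v| = √124137 / √441 ≈ 16.7777.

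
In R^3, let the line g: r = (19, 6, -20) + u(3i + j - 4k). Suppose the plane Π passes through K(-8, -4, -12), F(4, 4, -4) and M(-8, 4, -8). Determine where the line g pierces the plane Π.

KF = (12, 8, 8), KM = (0, 8, 4); a normal to Π is KF × KM = (-32, -48, 96).
Using K: Π has equation -32x - 48y + 96z = -704.
Substitute r = (19, 6, -20) + t(3, 1, -4) into the plane: -2816 + (-528)t = -704, so t = -4.
Intersection: (19, 6, -20) + (-4)·(3, 1, -4) = (7, 2, -4).

(7, 2, -4)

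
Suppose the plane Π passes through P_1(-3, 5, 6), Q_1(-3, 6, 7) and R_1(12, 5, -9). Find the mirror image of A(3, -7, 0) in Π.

(-5, 1, -8)

P_1Q_1 = (0, 1, 1), P_1R_1 = (15, 0, -15); a normal to Π is P_1Q_1 × P_1R_1 = (-15, 15, -15).
Using P_1: Π has equation -15x + 15y - 15z = 30.
λ = (n·A − d)/|n|² = (-150 − 30)/675 = -4/15.
Reflection = A − 2λn = (3, -7, 0) − (-8/15)·(-15, 15, -15) = (-5, 1, -8).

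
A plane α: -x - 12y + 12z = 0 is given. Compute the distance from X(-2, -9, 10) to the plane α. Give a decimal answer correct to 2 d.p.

n·X − d = (-1)·(-2) + (-12)·(-9) + (12)·(10) − 0 = 230; |n| = √289.
Distance = |230| / √289 = 230/√289 ≈ 13.53.

13.53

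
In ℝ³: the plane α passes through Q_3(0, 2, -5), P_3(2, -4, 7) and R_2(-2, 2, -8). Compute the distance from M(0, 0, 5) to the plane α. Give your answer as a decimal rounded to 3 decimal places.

2.985

Q_3P_3 = (2, -6, 12), Q_3R_2 = (-2, 0, -3); a normal to α is Q_3P_3 × Q_3R_2 = (18, -18, -12).
Using Q_3: α has equation 18x - 18y - 12z = 24.
n·M − d = (18)·(0) + (-18)·(0) + (-12)·(5) − 24 = -84; |n| = √792.
Distance = |-84| / √792 = 84/√792 ≈ 2.985.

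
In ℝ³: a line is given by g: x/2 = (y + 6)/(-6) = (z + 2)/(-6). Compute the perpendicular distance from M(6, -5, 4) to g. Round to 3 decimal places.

7.820

g has direction (2, -6, -6) through (0, -6, -2).
Taking (0, -6, -2) on g with direction v = (2, -6, -6): w = M − (0, -6, -2) = (6, 1, 6), and w × v = (30, 48, -38).
Distance = |w × v| / |v| = √4648 / √76 ≈ 7.820.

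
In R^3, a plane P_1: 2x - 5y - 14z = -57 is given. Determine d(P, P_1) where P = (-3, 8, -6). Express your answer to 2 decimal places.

n·P − d = (2)·(-3) + (-5)·(8) + (-14)·(-6) − (-57) = 95; |n| = √225.
Distance = |95| / √225 = 95/√225 ≈ 6.33.

6.33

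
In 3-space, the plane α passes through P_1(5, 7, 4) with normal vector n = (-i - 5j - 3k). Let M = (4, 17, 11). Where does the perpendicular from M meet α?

(2, 7, 5)

α: n·r = n·P_1 gives -x - 5y - 3z = -52.
Foot = M − λn with λ = (n·M − d)/|n|² = (-122 − (-52))/35 = -2.
Foot = (4, 17, 11) − (-2)·(-1, -5, -3) = (2, 7, 5).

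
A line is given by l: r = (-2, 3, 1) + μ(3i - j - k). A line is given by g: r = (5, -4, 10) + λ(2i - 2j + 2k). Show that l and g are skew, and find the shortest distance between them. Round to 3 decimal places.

0.816

Common perpendicular direction n = (3, -1, -1) × (2, -2, 2) = (-4, -8, -4).
With w = (5, -4, 10) − (-2, 3, 1) = (7, -7, 9), w · n = -8.
Since n ≠ 0 the lines are not parallel, and w · n = -8 ≠ 0 so they do not intersect; hence they are skew.
Distance = |w · n| / |n| = |-8| / √96 ≈ 0.816.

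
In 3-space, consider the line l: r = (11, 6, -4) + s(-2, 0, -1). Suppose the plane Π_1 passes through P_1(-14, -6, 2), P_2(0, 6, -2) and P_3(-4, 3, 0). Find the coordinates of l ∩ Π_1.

(3, 6, -8)

P_1P_2 = (14, 12, -4), P_1P_3 = (10, 9, -2); a normal to Π_1 is P_1P_2 × P_1P_3 = (12, -12, 6).
Using P_1: Π_1 has equation 12x - 12y + 6z = -84.
Substitute r = (11, 6, -4) + t(-2, 0, -1) into the plane: 36 + (-30)t = -84, so t = 4.
Intersection: (11, 6, -4) + 4·(-2, 0, -1) = (3, 6, -8).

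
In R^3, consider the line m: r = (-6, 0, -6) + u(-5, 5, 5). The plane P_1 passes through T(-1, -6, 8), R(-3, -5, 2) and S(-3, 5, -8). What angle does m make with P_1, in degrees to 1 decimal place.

64.8

TR = (-2, 1, -6), TS = (-2, 11, -16); a normal to P_1 is TR × TS = (50, -20, -20).
Using T: P_1 has equation 50x - 20y - 20z = -90.
sin θ = |n·v| / (|n||v|) = |-450| / (√3300 · √75) = 0.90453.
θ ≈ 64.8°.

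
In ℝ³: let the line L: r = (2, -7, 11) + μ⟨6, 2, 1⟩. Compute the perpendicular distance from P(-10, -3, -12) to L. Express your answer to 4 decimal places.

Taking (2, -7, 11) on L with direction v = (6, 2, 1): w = P − (2, -7, 11) = (-12, 4, -23), and w × v = (50, -126, -48).
Distance = |w × v| / |v| = √20680 / √41 ≈ 22.4586.

22.4586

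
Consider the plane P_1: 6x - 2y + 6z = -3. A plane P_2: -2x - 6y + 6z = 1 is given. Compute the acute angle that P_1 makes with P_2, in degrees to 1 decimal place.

61.7

cos θ = |n₁·n₂| / (|n₁||n₂|) = |36| / (√76 · √76).
θ = arccos(0.47368) ≈ 61.7°.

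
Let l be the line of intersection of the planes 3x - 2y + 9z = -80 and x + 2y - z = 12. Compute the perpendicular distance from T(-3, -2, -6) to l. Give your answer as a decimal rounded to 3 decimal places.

5.308

Direction of l: (3, -2, 9) × (1, 2, -1) = (-16, 12, 8).
A point on l: solving the two plane equations with x = -3 gives (-3, 4, -7).
Taking (-3, 4, -7) on l with direction v = (-16, 12, 8): w = T − (-3, 4, -7) = (0, -6, 1), and w × v = (-60, -16, -96).
Distance = |w × v| / |v| = √13072 / √464 ≈ 5.308.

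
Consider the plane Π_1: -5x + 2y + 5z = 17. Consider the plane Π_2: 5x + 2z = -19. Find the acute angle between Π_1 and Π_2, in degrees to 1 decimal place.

67.7

cos θ = |n₁·n₂| / (|n₁||n₂|) = |-15| / (√54 · √29).
θ = arccos(0.37905) ≈ 67.7°.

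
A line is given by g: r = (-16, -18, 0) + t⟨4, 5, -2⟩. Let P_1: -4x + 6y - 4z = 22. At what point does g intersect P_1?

Substitute r = (-16, -18, 0) + t(4, 5, -2) into the plane: -44 + 22t = 22, so t = 3.
Intersection: (-16, -18, 0) + 3·(4, 5, -2) = (-4, -3, -6).

(-4, -3, -6)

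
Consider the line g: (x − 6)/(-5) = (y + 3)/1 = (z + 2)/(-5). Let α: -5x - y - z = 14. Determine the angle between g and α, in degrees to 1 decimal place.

g has direction (-5, 1, -5) through (6, -3, -2).
sin θ = |n·v| / (|n||v|) = |29| / (√27 · √51) = 0.78150.
θ ≈ 51.4°.

51.4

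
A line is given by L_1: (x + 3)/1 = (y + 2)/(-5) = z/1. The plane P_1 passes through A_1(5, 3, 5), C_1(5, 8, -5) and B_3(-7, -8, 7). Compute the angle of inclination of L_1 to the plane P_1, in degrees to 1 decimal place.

L_1 has direction (1, -5, 1) through (-3, -2, 0).
A_1C_1 = (0, 5, -10), A_1B_3 = (-12, -11, 2); a normal to P_1 is A_1C_1 × A_1B_3 = (-100, 120, 60).
Using A_1: P_1 has equation -100x + 120y + 60z = 160.
sin θ = |n·v| / (|n||v|) = |-640| / (√28000 · √27) = 0.73607.
θ ≈ 47.4°.

47.4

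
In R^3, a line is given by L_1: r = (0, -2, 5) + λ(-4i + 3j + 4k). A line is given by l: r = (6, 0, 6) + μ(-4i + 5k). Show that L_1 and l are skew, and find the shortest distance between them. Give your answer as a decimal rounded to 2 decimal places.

Common perpendicular direction n = (-4, 3, 4) × (-4, 0, 5) = (15, 4, 12).
With w = (6, 0, 6) − (0, -2, 5) = (6, 2, 1), w · n = 110.
Since n ≠ 0 the lines are not parallel, and w · n = 110 ≠ 0 so they do not intersect; hence they are skew.
Distance = |w · n| / |n| = |110| / √385 ≈ 5.61.

5.61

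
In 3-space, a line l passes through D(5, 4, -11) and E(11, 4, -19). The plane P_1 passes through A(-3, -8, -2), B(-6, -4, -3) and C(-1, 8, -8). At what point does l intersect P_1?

A direction vector for l is E − D = (6, 0, -8).
AB = (-3, 4, -1), AC = (2, 16, -6); a normal to P_1 is AB × AC = (-8, -20, -56).
Using A: P_1 has equation -8x - 20y - 56z = 296.
Substitute r = (5, 4, -11) + t(6, 0, -8) into the plane: 496 + 400t = 296, so t = -1/2.
Intersection: (5, 4, -11) + (-1/2)·(6, 0, -8) = (2, 4, -7).

(2, 4, -7)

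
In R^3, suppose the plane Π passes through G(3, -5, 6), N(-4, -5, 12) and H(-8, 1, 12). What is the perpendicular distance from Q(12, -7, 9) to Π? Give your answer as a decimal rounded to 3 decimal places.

6.667

GN = (-7, 0, 6), GH = (-11, 6, 6); a normal to Π is GN × GH = (-36, -24, -42).
Using G: Π has equation -36x - 24y - 42z = -240.
n·Q − d = (-36)·(12) + (-24)·(-7) + (-42)·(9) − (-240) = -402; |n| = √3636.
Distance = |-402| / √3636 = 402/√3636 ≈ 6.667.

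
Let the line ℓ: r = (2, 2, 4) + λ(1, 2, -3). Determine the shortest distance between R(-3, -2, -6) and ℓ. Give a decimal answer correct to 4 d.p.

10.9707

Taking (2, 2, 4) on ℓ with direction v = (1, 2, -3): w = R − (2, 2, 4) = (-5, -4, -10), and w × v = (32, -25, -6).
Distance = |w × v| / |v| = √1685 / √14 ≈ 10.9707.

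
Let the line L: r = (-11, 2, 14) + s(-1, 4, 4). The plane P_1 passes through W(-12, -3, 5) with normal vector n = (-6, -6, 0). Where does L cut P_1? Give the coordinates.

(-9, -6, 6)

P_1: n·r = n·W gives -6x - 6y = 90.
Substitute r = (-11, 2, 14) + t(-1, 4, 4) into the plane: 54 + (-18)t = 90, so t = -2.
Intersection: (-11, 2, 14) + (-2)·(-1, 4, 4) = (-9, -6, 6).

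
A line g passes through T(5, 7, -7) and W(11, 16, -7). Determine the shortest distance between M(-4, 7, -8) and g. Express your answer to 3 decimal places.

A direction vector for g is W − T = (6, 9, 0).
Taking (5, 7, -7) on g with direction v = (6, 9, 0): w = M − (5, 7, -7) = (-9, 0, -1), and w × v = (9, -6, -81).
Distance = |w × v| / |v| = √6678 / √117 ≈ 7.555.

7.555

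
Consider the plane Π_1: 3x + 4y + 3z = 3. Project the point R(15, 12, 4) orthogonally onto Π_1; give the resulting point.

Foot = R − λn with λ = (n·R − d)/|n|² = (105 − 3)/34 = 3.
Foot = (15, 12, 4) − 3·(3, 4, 3) = (6, 0, -5).

(6, 0, -5)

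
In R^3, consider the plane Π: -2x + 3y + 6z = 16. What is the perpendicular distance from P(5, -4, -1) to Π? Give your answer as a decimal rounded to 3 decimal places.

6.286

n·P − d = (-2)·(5) + (3)·(-4) + (6)·(-1) − 16 = -44; |n| = √49.
Distance = |-44| / √49 = 44/√49 ≈ 6.286.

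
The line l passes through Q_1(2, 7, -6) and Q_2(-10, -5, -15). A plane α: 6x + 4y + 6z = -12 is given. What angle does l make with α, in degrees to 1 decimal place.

74.9

A direction vector for l is Q_2 − Q_1 = (-12, -12, -9).
sin θ = |n·v| / (|n||v|) = |-174| / (√88 · √369) = 0.96559.
θ ≈ 74.9°.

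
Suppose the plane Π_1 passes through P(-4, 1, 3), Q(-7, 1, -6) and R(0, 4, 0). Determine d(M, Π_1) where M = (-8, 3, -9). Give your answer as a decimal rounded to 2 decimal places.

PQ = (-3, 0, -9), PR = (4, 3, -3); a normal to Π_1 is PQ × PR = (27, -45, -9).
Using P: Π_1 has equation 27x - 45y - 9z = -180.
n·M − d = (27)·(-8) + (-45)·(3) + (-9)·(-9) − (-180) = -90; |n| = √2835.
Distance = |-90| / √2835 = 90/√2835 ≈ 1.69.

1.69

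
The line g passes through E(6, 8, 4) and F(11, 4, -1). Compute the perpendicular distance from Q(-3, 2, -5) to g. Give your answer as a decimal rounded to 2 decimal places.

A direction vector for g is F − E = (5, -4, -5).
Taking (6, 8, 4) on g with direction v = (5, -4, -5): w = Q − (6, 8, 4) = (-9, -6, -9), and w × v = (-6, -90, 66).
Distance = |w × v| / |v| = √12492 / √66 ≈ 13.76.

13.76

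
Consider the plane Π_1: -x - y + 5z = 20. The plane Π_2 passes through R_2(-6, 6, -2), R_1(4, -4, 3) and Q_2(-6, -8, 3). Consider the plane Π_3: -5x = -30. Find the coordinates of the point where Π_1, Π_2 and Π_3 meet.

R_2R_1 = (10, -10, 5), R_2Q_2 = (0, -14, 5); a normal to Π_2 is R_2R_1 × R_2Q_2 = (20, -50, -140).
Using R_2: Π_2 has equation 20x - 50y - 140z = -140.
Solving the 3×3 linear system -x - y + 5z = 20, 20x - 50y - 140z = -140, -5x = -30 (e.g. by elimination or Cramer's rule, determinant = -1950) gives (6, -6, 4).

(6, -6, 4)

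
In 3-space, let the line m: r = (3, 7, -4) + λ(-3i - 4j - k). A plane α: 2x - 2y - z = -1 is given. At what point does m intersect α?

Substitute r = (3, 7, -4) + t(-3, -4, -1) into the plane: -4 + 3t = -1, so t = 1.
Intersection: (3, 7, -4) + 1·(-3, -4, -1) = (0, 3, -5).

(0, 3, -5)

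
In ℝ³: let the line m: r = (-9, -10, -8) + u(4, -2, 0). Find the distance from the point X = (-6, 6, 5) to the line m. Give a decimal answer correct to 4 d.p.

20.3470

Taking (-9, -10, -8) on m with direction v = (4, -2, 0): w = X − (-9, -10, -8) = (3, 16, 13), and w × v = (26, 52, -70).
Distance = |w × v| / |v| = √8280 / √20 ≈ 20.3470.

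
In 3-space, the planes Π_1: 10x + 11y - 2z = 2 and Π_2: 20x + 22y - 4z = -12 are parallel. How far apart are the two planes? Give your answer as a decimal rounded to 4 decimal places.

0.5333

Rescale Π_2 by 1/2: 10x + 11y - 2z = -6. Then distance = |2 − (-6)| / √225 ≈ 0.5333.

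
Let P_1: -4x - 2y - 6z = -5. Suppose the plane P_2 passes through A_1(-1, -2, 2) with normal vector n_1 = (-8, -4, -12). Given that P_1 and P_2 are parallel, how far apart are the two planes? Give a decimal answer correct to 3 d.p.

P_2: n_1·r = n_1·A_1 gives -8x - 4y - 12z = -8.
Rescale P_2 by 1/2: -4x - 2y - 6z = -4. Then distance = |-5 − (-4)| / √56 ≈ 0.134.

0.134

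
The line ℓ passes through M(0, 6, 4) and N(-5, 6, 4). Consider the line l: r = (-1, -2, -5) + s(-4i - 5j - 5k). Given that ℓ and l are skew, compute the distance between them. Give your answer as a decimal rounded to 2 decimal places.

0.71

A direction vector for ℓ is N − M = (-5, 0, 0).
Common perpendicular direction n = (-5, 0, 0) × (-4, -5, -5) = (0, -25, 25).
With w = (-1, -2, -5) − (0, 6, 4) = (-1, -8, -9), w · n = -25.
Distance = |w · n| / |n| = |-25| / √1250 ≈ 0.71.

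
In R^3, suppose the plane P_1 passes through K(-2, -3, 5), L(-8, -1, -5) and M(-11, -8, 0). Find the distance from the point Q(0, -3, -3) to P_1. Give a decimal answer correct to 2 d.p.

5.17

KL = (-6, 2, -10), KM = (-9, -5, -5); a normal to P_1 is KL × KM = (-60, 60, 48).
Using K: P_1 has equation -60x + 60y + 48z = 180.
n·Q − d = (-60)·(0) + (60)·(-3) + (48)·(-3) − 180 = -504; |n| = √9504.
Distance = |-504| / √9504 = 504/√9504 ≈ 5.17.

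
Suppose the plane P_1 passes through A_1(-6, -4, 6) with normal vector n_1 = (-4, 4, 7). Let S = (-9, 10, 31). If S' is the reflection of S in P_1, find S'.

P_1: n_1·r = n_1·A_1 gives -4x + 4y + 7z = 50.
λ = (n·S − d)/|n|² = (293 − 50)/81 = 3.
Reflection = S − 2λn = (-9, 10, 31) − 6·(-4, 4, 7) = (15, -14, -11).

(15, -14, -11)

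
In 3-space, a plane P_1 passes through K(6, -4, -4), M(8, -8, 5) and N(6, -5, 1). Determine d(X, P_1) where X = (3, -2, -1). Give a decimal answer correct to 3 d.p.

0.467

KM = (2, -4, 9), KN = (0, -1, 5); a normal to P_1 is KM × KN = (-11, -10, -2).
Using K: P_1 has equation -11x - 10y - 2z = -18.
n·X − d = (-11)·(3) + (-10)·(-2) + (-2)·(-1) − (-18) = 7; |n| = √225.
Distance = |7| / √225 = 7/√225 ≈ 0.467.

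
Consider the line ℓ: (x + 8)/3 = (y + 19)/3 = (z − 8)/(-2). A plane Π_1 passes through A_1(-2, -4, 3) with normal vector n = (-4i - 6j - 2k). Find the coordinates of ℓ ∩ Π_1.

ℓ has direction (3, 3, -2) through (-8, -19, 8).
Π_1: n·r = n·A_1 gives -4x - 6y - 2z = 26.
Substitute r = (-8, -19, 8) + t(3, 3, -2) into the plane: 130 + (-26)t = 26, so t = 4.
Intersection: (-8, -19, 8) + 4·(3, 3, -2) = (4, -7, 0).

(4, -7, 0)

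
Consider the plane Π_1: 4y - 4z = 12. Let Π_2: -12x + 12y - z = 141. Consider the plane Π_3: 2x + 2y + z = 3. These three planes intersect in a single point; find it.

Solving the 3×3 linear system 4y - 4z = 12, -12x + 12y - z = 141, 2x + 2y + z = 3 (e.g. by elimination or Cramer's rule, determinant = 232) gives (-6, 6, 3).

(-6, 6, 3)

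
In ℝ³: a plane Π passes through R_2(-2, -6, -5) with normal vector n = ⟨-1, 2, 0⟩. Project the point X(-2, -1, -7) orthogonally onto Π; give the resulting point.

Π: n·r = n·R_2 gives -x + 2y = -10.
Foot = X − λn with λ = (n·X − d)/|n|² = (0 − (-10))/5 = 2.
Foot = (-2, -1, -7) − 2·(-1, 2, 0) = (0, -5, -7).

(0, -5, -7)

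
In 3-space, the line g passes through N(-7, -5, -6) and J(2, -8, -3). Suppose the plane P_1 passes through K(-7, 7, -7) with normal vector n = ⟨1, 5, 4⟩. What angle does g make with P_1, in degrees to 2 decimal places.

5.34

A direction vector for g is J − N = (9, -3, 3).
P_1: n·r = n·K gives x + 5y + 4z = 0.
sin θ = |n·v| / (|n||v|) = |6| / (√42 · √99) = 0.09305.
θ ≈ 5.34°.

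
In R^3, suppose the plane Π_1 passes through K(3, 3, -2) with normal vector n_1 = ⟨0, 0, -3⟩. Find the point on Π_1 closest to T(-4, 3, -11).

Π_1: n_1·r = n_1·K gives -3z = 6.
Foot = T − λn with λ = (n·T − d)/|n|² = (33 − 6)/9 = 3.
Foot = (-4, 3, -11) − 3·(0, 0, -3) = (-4, 3, -2).

(-4, 3, -2)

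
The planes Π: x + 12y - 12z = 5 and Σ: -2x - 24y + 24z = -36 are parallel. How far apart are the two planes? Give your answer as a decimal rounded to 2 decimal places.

0.76

Rescale Σ by 1/(-2): x + 12y - 12z = 18. Then distance = |5 − 18| / √289 ≈ 0.76.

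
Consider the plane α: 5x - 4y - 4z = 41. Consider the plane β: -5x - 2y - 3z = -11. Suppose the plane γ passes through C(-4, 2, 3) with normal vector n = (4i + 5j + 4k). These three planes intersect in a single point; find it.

(5, 2, -6)

γ: n·r = n·C gives 4x + 5y + 4z = 6.
Solving the 3×3 linear system 5x - 4y - 4z = 41, -5x - 2y - 3z = -11, 4x + 5y + 4z = 6 (e.g. by elimination or Cramer's rule, determinant = 71) gives (5, 2, -6).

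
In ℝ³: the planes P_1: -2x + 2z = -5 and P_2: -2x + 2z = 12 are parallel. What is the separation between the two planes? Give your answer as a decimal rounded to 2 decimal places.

6.01

Same normal n = (-2, 0, 2) with |n| = √8; distance = |-5 − 12| / |n| = 17/√8 ≈ 6.01.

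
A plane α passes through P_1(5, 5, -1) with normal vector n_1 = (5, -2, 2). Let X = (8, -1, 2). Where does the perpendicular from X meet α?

α: n_1·r = n_1·P_1 gives 5x - 2y + 2z = 13.
Foot = X − λn with λ = (n·X − d)/|n|² = (46 − 13)/33 = 1.
Foot = (8, -1, 2) − 1·(5, -2, 2) = (3, 1, 0).

(3, 1, 0)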